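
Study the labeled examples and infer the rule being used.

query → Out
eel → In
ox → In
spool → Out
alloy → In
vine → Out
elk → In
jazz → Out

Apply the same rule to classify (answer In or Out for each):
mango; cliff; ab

Out, Out, In

The pattern is that an item is 'In' exactly when: starts with a vowel.
mango: starts with 'm', doesn't qualify → Out.
cliff: starts with 'c', doesn't qualify → Out.
ab: starts with 'a', satisfies this → In.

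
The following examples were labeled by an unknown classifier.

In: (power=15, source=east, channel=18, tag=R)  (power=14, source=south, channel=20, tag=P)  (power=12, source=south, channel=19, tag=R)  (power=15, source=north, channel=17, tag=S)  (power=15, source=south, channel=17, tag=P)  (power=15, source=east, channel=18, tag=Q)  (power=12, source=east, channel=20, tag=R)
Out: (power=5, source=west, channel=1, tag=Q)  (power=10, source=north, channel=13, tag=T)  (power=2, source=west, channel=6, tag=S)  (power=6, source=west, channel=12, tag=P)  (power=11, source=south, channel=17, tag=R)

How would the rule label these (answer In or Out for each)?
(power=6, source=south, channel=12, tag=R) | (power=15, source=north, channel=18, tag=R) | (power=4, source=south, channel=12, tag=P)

Out, In, Out

The rule appears to be: power ≥ 12.
(power=6, source=south, channel=12, tag=R): power = 6, fails this test → Out. (power=15, source=north, channel=18, tag=R): power = 15, matches → In. (power=4, source=south, channel=12, tag=P): power = 4, fails this test → Out.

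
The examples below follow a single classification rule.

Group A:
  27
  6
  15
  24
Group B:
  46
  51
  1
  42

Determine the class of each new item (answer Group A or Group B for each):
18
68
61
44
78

Group A, Group B, Group B, Group B, Group B

The simplest hypothesis consistent with all the labels is: multiple of 3 AND at most 27.
Group A: 18, since 18 = 3·6, 18 ≤ 27. Group B: 68, since 68 = 3·22 + 2, 68 > 27. Group B: 61, since 61 = 3·20 + 1, 61 > 27. Group B: 44, since 44 = 3·14 + 2, 44 > 27. Group B: 78, since 78 = 3·26, 78 > 27.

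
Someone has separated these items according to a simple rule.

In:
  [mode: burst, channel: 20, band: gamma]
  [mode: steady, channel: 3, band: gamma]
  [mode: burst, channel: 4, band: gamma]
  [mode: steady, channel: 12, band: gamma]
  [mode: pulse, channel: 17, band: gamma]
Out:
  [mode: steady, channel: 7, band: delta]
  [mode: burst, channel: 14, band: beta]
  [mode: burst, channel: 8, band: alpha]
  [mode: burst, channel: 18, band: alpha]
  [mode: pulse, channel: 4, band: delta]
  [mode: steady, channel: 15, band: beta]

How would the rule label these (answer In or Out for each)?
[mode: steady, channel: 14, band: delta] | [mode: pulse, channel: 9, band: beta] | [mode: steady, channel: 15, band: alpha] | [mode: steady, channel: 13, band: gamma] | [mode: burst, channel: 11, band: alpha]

Out, Out, Out, In, Out

A rule that fits every label: band is gamma — true of each 'In' example, false of each 'Out' one.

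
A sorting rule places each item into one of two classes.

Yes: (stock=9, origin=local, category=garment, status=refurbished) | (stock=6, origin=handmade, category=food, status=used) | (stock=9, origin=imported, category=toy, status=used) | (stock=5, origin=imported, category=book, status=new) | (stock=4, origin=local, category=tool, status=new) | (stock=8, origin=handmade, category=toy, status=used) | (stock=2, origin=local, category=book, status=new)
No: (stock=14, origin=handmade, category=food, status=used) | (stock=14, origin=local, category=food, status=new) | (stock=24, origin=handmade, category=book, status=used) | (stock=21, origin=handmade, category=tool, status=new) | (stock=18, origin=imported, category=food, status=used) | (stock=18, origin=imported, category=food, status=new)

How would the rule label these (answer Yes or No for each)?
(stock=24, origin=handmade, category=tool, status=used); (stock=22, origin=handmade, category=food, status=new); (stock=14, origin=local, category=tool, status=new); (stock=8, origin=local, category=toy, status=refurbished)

'Yes' ⟺ stock ≤ 9.
(stock=24, origin=handmade, category=tool, status=used) — stock = 24, hence No. (stock=22, origin=handmade, category=food, status=new) — stock = 22, hence No. (stock=14, origin=local, category=tool, status=new) — stock = 14, hence No. (stock=8, origin=local, category=toy, status=refurbished) — stock = 8, hence Yes.

No, No, No, Yes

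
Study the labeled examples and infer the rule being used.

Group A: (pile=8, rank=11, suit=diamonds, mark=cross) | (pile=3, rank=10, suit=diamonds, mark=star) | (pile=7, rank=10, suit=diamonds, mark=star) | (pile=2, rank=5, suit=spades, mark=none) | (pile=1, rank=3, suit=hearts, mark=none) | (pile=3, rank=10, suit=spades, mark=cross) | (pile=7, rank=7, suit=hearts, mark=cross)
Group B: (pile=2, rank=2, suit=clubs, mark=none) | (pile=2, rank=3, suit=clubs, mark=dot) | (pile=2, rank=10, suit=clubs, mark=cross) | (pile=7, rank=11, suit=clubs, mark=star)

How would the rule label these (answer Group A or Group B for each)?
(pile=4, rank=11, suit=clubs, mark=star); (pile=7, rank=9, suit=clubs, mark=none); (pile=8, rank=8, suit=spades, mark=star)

The distinguishing property — suit is not clubs — holds for all the 'Group A' cases and none of the 'Group B' cases.
(pile=4, rank=11, suit=clubs, mark=star): suit is clubs — lacks this property, so Group B. (pile=7, rank=9, suit=clubs, mark=none): suit is clubs — lacks this property, so Group B. (pile=8, rank=8, suit=spades, mark=star): suit is spades — qualifies, so Group A.

Group B, Group B, Group A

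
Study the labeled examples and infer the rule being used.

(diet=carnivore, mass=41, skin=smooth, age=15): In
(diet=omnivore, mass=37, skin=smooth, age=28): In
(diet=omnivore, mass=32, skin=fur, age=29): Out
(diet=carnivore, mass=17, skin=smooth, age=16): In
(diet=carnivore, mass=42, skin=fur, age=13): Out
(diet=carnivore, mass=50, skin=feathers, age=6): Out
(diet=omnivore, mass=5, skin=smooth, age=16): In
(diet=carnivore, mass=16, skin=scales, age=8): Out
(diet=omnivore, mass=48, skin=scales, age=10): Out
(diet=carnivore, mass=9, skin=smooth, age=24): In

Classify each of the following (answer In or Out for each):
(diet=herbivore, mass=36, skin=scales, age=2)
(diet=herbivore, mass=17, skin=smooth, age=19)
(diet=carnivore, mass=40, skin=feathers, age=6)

Out, In, Out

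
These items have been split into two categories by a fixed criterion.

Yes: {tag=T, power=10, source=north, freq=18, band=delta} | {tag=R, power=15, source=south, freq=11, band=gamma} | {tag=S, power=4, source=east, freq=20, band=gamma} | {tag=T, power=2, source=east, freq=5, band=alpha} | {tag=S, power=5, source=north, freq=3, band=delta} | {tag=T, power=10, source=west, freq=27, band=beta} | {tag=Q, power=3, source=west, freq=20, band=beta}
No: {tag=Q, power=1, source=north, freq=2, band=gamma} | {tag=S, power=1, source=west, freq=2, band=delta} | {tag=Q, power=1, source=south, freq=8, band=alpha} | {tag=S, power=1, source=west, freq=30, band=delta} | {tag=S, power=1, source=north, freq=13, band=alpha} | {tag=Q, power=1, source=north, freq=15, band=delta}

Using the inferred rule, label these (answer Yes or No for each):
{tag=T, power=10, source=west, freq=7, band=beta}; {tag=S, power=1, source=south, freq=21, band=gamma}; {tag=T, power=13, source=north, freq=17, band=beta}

Yes, No, Yes

One predicate separates the groups cleanly: power ≥ 2.
{tag=T, power=10, source=west, freq=7, band=beta} — power = 10, hence Yes.
{tag=S, power=1, source=south, freq=21, band=gamma} — power = 1, hence No.
{tag=T, power=13, source=north, freq=17, band=beta} — power = 13, hence Yes.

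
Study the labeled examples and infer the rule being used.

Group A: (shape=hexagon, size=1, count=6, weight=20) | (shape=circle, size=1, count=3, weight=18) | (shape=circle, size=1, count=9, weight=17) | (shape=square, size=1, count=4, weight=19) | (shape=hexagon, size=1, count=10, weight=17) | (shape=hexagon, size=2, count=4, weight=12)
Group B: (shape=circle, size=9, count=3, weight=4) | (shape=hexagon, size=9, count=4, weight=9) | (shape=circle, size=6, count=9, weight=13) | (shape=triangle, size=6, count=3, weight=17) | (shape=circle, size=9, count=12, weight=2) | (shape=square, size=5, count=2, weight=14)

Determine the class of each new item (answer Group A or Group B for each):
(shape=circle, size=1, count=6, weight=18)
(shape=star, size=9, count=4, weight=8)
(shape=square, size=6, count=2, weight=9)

Group A, Group B, Group B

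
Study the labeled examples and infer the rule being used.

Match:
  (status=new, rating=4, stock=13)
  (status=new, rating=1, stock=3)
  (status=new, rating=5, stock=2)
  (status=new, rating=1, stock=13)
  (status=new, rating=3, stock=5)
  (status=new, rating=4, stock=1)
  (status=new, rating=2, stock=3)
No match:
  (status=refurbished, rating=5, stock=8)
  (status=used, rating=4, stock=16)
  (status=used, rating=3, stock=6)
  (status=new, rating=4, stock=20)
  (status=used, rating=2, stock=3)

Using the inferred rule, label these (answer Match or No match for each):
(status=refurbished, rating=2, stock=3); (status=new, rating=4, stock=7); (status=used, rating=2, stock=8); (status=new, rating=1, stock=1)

Every 'Match' example satisfies: status is new AND stock ≤ 13. None of the 'No match' examples do.
(status=refurbished, rating=2, stock=3) — status is refurbished, stock = 3, hence No match. (status=new, rating=4, stock=7) — status is new, stock = 7, hence Match. (status=used, rating=2, stock=8) — status is used, stock = 8, hence No match. (status=new, rating=1, stock=1) — status is new, stock = 1, hence Match.

No match, Match, No match, Match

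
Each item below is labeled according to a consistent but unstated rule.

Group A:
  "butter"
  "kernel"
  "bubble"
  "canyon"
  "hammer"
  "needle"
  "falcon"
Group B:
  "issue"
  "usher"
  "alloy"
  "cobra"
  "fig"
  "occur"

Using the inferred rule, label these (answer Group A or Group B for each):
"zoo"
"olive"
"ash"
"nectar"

Group B, Group B, Group B, Group A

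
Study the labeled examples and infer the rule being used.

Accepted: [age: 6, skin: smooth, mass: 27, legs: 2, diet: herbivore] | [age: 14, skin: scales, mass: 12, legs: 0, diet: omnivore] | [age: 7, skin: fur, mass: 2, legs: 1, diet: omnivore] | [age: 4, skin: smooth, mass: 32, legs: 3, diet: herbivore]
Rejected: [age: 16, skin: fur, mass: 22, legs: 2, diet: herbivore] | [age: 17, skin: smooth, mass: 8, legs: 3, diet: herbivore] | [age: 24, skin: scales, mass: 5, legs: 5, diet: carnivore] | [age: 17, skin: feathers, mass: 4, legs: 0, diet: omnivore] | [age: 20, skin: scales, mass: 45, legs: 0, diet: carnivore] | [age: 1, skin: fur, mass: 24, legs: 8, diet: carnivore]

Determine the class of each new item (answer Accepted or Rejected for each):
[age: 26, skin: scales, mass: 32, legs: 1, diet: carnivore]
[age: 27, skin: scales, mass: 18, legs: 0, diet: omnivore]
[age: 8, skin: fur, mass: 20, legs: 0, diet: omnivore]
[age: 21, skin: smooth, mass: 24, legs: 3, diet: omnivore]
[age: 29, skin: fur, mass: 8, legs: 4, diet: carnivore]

Rejected, Rejected, Accepted, Rejected, Rejected

'Accepted' ⟺ age ≥ 4 AND age ≤ 14.
[age: 26, skin: scales, mass: 32, legs: 1, diet: carnivore] → age = 26 → Rejected. [age: 27, skin: scales, mass: 18, legs: 0, diet: omnivore] → age = 27 → Rejected. [age: 8, skin: fur, mass: 20, legs: 0, diet: omnivore] → age = 8 → Accepted. [age: 21, skin: smooth, mass: 24, legs: 3, diet: omnivore] → age = 21 → Rejected. [age: 29, skin: fur, mass: 8, legs: 4, diet: carnivore] → age = 29 → Rejected.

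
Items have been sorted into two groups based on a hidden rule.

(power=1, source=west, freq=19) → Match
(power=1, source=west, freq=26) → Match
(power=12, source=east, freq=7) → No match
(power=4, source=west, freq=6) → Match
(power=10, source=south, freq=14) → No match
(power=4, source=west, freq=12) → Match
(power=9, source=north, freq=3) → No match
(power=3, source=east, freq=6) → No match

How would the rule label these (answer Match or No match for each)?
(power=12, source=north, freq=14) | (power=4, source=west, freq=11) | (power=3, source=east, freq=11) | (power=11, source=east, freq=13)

The classifier is using: source is west.
(power=12, source=north, freq=14): source is north, does not fit → No match. (power=4, source=west, freq=11): source is west, checks out → Match. (power=3, source=east, freq=11): source is east, does not fit → No match. (power=11, source=east, freq=13): source is east, does not fit → No match.

No match, Match, No match, No match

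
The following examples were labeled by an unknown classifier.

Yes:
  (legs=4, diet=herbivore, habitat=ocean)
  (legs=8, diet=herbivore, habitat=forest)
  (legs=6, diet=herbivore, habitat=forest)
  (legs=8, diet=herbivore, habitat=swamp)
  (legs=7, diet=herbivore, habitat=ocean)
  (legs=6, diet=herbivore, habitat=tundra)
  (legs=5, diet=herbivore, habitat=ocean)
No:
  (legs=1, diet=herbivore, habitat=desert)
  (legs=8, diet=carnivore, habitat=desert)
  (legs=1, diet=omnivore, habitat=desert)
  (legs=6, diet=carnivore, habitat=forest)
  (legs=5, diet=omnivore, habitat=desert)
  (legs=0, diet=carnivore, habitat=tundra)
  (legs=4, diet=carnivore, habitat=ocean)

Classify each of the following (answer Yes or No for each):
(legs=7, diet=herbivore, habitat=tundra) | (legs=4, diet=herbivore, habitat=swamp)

Yes, Yes

The rule appears to be: diet is herbivore AND legs ≥ 4.
(legs=7, diet=herbivore, habitat=tundra): diet is herbivore, legs = 7, qualifies → Yes.
(legs=4, diet=herbivore, habitat=swamp): diet is herbivore, legs = 4, qualifies → Yes.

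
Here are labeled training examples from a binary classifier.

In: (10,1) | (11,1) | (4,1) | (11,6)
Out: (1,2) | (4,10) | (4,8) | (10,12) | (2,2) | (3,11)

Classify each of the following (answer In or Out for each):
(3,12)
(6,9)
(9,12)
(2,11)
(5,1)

Checking candidate rules against both groups, what survives is: first > second.

Out, Out, Out, Out, In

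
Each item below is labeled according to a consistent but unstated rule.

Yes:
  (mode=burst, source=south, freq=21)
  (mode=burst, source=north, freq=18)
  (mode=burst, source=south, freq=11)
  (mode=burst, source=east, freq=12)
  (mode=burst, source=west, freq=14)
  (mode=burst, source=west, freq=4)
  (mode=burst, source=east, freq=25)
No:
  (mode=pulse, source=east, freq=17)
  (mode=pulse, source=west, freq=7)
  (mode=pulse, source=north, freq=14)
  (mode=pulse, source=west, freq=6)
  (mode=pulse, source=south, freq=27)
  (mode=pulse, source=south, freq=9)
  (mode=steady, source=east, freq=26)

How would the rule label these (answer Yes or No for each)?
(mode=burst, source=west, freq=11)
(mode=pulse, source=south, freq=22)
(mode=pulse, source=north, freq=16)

One predicate separates the groups cleanly: mode is burst.
(mode=burst, source=west, freq=11): mode is burst, satisfies this → Yes. (mode=pulse, source=south, freq=22): mode is pulse, fails this test → No. (mode=pulse, source=north, freq=16): mode is pulse, fails this test → No.

Yes, No, No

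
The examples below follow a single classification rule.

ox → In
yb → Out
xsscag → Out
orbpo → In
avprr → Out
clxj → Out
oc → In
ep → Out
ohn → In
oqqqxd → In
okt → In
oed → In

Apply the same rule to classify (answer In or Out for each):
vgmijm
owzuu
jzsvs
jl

The classifier is using: contains 'o'.
vgmijm → no 'o' → Out. owzuu → has 'o' → In. jzsvs → no 'o' → Out. jl → no 'o' → Out.

Out, In, Out, Out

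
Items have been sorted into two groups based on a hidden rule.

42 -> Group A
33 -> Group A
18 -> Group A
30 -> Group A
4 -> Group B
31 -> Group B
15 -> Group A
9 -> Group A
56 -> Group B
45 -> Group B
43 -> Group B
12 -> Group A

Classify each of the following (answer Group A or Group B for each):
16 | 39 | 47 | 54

Group B, Group A, Group B, Group B

The simplest hypothesis consistent with all the labels is: multiple of 3 AND at most 42.
Group B: 16, since 16 = 3·5 + 1, 16 ≤ 42. Group A: 39, since 39 = 3·13, 39 ≤ 42. Group B: 47, since 47 = 3·15 + 2, 47 > 42. Group B: 54, since 54 = 3·18, 54 > 42.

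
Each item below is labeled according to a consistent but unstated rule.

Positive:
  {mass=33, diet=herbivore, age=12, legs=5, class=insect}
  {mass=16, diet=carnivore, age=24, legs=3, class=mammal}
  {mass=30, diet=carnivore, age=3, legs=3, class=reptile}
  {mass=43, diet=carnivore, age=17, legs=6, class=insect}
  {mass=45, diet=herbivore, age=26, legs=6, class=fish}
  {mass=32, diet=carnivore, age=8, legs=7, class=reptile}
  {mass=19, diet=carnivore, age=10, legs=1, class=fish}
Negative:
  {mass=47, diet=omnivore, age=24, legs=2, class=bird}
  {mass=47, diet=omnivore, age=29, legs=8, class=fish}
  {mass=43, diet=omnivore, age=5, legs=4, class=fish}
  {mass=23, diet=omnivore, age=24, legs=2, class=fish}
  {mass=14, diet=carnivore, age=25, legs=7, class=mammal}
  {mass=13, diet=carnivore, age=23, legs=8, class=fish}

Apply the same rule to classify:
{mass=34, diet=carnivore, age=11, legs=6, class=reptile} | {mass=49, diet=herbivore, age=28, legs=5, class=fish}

Positive, Positive

Rule: diet is not omnivore AND mass ≥ 16. This holds for each 'Positive' example and fails for each 'Negative' one.
{mass=34, diet=carnivore, age=11, legs=6, class=reptile}: diet is carnivore, mass = 34 — meets the rule, so Positive. {mass=49, diet=herbivore, age=28, legs=5, class=fish}: diet is herbivore, mass = 49 — meets the rule, so Positive.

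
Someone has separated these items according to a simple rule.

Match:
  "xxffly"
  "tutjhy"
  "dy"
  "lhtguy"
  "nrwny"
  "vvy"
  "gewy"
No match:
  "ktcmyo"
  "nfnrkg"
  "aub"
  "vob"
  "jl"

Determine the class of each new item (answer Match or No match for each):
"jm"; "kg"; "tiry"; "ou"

A rule that fits every label: ends with 'y' — true of each 'Match' example, false of each 'No match' one.

No match, No match, Match, No match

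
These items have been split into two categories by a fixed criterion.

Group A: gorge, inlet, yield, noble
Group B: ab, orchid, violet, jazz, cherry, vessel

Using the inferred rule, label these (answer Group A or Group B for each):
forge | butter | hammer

Group A, Group B, Group B

The common property of the 'Group A' items is: odd length. No 'Group B' item has it.
Group A: forge, since length 5.
Group B: butter, since length 6.
Group B: hammer, since length 6.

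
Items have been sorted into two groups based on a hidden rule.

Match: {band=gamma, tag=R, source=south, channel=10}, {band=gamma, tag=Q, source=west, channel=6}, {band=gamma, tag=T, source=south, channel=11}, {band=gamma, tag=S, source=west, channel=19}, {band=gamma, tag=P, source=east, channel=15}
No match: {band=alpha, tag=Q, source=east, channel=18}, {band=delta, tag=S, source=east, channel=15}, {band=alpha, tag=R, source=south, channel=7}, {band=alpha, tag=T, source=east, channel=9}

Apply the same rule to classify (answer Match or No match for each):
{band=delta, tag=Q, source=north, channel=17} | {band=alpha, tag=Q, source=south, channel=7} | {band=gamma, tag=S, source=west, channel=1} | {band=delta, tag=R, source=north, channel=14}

No match, No match, Match, No match

The pattern is that an item is 'Match' exactly when: band is gamma.
{band=delta, tag=Q, source=north, channel=17}: No match (band is delta). {band=alpha, tag=Q, source=south, channel=7}: No match (band is alpha). {band=gamma, tag=S, source=west, channel=1}: Match (band is gamma). {band=delta, tag=R, source=north, channel=14}: No match (band is delta).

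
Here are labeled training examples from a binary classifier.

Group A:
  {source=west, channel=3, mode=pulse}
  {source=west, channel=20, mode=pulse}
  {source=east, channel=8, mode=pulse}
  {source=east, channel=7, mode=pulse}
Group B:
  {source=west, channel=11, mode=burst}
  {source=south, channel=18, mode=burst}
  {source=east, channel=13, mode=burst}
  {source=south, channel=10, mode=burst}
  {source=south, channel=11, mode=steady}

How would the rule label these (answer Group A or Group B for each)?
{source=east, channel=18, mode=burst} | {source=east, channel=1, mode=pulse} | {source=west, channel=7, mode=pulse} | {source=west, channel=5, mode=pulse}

A rule that fits every label: mode is pulse — true of each 'Group A' example, false of each 'Group B' one.

Group B, Group A, Group A, Group A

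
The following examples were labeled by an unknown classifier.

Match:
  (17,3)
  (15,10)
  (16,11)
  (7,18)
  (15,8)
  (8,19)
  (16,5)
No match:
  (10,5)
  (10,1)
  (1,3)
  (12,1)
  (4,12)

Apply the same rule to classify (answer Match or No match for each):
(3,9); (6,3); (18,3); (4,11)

All 'Match' examples share one property — sum ≥ 20 — and every 'No match' example lacks it.
(3,9): No match (3+9 = 12). (6,3): No match (6+3 = 9). (18,3): Match (18+3 = 21). (4,11): No match (4+11 = 15).

No match, No match, Match, No match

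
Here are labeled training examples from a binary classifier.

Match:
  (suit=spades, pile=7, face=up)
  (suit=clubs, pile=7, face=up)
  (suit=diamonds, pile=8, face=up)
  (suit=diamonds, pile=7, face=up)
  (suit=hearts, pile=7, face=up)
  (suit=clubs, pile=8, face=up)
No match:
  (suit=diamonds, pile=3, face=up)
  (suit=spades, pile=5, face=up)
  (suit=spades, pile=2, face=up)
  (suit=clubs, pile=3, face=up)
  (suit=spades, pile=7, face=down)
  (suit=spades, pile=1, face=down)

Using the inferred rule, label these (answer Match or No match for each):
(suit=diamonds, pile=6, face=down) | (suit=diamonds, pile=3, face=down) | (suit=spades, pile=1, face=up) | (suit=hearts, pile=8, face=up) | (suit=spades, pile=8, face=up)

No match, No match, No match, Match, Match

All 'Match' examples share one property — face is up AND pile ≥ 7 — and every 'No match' example lacks it.
No match: (suit=diamonds, pile=6, face=down), since face is down, pile = 6.
No match: (suit=diamonds, pile=3, face=down), since face is down, pile = 3.
No match: (suit=spades, pile=1, face=up), since face is up, pile = 1.
Match: (suit=hearts, pile=8, face=up), since face is up, pile = 8.
Match: (suit=spades, pile=8, face=up), since face is up, pile = 8.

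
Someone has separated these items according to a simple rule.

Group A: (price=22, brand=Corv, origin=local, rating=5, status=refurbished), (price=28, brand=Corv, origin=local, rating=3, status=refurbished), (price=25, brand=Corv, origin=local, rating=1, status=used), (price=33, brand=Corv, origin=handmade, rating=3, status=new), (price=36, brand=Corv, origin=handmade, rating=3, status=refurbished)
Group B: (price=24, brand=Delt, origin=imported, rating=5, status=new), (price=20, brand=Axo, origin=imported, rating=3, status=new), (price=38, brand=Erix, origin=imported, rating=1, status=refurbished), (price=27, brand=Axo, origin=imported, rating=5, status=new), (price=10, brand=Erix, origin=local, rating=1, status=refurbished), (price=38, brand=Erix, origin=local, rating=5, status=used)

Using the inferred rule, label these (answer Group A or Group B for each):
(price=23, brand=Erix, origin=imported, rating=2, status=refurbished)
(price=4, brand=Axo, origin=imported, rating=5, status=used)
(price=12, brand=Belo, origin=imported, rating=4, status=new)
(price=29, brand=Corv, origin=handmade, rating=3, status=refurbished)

Group B, Group B, Group B, Group A

One predicate separates the groups cleanly: brand is Corv.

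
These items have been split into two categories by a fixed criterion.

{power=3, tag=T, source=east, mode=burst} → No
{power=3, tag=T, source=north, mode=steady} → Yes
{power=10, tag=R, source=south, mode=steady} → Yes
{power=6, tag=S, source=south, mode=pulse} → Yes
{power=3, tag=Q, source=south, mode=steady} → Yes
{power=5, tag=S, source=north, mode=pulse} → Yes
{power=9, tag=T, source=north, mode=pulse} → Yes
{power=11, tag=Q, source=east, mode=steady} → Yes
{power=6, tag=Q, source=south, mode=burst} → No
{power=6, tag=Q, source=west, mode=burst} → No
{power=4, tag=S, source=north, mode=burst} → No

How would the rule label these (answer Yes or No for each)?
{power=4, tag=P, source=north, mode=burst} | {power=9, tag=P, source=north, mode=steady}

No, Yes

The simplest hypothesis consistent with all the labels is: mode is not burst.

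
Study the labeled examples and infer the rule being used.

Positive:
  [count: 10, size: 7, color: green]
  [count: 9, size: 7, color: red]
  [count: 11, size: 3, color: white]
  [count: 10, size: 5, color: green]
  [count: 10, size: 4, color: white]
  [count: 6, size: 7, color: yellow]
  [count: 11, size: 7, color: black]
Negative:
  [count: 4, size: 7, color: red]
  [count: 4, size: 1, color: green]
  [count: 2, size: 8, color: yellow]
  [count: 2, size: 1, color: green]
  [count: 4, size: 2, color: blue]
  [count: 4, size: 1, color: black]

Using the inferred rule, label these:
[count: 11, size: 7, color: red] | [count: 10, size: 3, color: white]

The pattern is that an item is 'Positive' exactly when: count ≥ 6.
[count: 11, size: 7, color: red]: count = 11, matches → Positive. [count: 10, size: 3, color: white]: count = 10, matches → Positive.

Positive, Positive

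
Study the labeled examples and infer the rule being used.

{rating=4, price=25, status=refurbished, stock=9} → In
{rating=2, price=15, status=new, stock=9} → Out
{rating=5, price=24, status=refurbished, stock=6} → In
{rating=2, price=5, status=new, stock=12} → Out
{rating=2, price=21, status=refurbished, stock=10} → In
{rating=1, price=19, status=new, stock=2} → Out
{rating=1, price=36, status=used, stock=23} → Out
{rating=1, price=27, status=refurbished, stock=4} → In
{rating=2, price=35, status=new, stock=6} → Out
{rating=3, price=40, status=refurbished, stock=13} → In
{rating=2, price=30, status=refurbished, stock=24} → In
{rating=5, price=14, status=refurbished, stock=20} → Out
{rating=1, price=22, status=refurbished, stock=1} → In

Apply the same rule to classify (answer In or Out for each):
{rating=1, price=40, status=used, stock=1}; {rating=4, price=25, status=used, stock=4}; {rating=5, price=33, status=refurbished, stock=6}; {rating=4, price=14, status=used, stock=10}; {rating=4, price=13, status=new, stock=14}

The simplest hypothesis consistent with all the labels is: status is refurbished AND price ≥ 15.

Out, Out, In, Out, Out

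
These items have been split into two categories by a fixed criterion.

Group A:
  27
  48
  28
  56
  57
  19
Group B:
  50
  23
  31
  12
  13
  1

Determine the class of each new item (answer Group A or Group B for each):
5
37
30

Group B, Group A, Group B

The simplest hypothesis consistent with all the labels is: digit sum ≥ 6.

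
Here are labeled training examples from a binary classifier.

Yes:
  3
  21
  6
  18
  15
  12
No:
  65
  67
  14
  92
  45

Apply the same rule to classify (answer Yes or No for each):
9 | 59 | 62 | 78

The pattern is that an item is 'Yes' exactly when: multiple of 3 AND at most 21.
9 → 9 = 3·3, 9 ≤ 21 → Yes. 59 → 59 = 3·19 + 2, 59 > 21 → No. 62 → 62 = 3·20 + 2, 62 > 21 → No. 78 → 78 = 3·26, 78 > 21 → No.

Yes, No, No, No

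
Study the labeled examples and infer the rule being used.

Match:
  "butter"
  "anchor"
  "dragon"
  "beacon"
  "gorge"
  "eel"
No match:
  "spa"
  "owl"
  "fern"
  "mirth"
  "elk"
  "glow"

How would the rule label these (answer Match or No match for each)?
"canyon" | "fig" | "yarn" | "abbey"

Match, No match, No match, Match

'Match' ⟺ has ≥ 2 vowels.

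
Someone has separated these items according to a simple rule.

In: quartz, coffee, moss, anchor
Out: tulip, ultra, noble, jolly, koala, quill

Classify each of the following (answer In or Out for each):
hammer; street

In, In

The common property of the 'In' items is: even length. No 'Out' item has it.
hammer: length 6, fits → In. street: length 6, fits → In.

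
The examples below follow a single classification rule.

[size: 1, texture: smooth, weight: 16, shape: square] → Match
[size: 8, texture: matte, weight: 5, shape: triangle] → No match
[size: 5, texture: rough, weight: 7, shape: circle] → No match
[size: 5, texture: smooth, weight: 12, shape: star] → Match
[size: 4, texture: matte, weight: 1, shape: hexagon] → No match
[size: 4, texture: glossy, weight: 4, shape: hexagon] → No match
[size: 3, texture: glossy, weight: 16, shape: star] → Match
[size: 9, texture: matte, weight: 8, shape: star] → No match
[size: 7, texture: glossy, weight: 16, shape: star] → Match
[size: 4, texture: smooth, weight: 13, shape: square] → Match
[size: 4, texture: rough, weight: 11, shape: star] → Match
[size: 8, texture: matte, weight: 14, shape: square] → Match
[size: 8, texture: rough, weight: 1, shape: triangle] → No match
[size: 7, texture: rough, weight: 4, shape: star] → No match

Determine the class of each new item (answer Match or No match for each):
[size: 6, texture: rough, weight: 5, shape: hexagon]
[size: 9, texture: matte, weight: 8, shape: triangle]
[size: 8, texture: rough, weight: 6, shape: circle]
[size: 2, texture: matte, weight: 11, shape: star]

No match, No match, No match, Match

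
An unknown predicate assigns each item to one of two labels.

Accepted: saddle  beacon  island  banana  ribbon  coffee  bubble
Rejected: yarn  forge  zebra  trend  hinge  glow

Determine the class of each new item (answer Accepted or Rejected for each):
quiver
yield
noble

One predicate separates the groups cleanly: length 6.

Accepted, Rejected, Rejected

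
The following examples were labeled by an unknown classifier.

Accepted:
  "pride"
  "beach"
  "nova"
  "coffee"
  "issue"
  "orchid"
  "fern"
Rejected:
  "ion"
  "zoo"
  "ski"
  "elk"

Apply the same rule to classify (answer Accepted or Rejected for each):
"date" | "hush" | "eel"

'Accepted' ⟺ length ≥ 4.
Accepted: "date", since length 4. Accepted: "hush", since length 4. Rejected: "eel", since length 3.

Accepted, Accepted, Rejected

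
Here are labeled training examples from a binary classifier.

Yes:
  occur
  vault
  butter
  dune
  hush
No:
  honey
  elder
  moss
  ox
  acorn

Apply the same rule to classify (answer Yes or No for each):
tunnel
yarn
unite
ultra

The distinguishing property — contains 'u' — holds for all the 'Yes' cases and none of the 'No' cases.
tunnel: Yes (has 'u').
yarn: No (no 'u').
unite: Yes (has 'u').
ultra: Yes (has 'u').

Yes, No, Yes, Yes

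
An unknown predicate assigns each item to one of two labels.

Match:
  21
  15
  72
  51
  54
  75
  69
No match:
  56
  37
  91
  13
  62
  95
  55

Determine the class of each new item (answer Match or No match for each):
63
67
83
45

Match, No match, No match, Match

The classifier is using: multiple of 3.
63 → 63 = 3·21 → Match.
67 → 67 = 3·22 + 1 → No match.
83 → 83 = 3·27 + 2 → No match.
45 → 45 = 3·15 → Match.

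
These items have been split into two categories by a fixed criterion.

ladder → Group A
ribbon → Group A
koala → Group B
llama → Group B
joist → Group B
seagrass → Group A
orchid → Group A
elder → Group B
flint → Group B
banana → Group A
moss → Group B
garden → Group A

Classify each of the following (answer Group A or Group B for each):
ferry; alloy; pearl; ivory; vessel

The distinguishing property — length ≥ 6 — holds for all the 'Group A' cases and none of the 'Group B' cases.
ferry: length 5, fails the rule → Group B. alloy: length 5, fails the rule → Group B. pearl: length 5, fails the rule → Group B. ivory: length 5, fails the rule → Group B. vessel: length 6, matches → Group A.

Group B, Group B, Group B, Group B, Group A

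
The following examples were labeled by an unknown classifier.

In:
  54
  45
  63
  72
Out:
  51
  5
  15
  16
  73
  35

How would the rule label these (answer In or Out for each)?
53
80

Out, Out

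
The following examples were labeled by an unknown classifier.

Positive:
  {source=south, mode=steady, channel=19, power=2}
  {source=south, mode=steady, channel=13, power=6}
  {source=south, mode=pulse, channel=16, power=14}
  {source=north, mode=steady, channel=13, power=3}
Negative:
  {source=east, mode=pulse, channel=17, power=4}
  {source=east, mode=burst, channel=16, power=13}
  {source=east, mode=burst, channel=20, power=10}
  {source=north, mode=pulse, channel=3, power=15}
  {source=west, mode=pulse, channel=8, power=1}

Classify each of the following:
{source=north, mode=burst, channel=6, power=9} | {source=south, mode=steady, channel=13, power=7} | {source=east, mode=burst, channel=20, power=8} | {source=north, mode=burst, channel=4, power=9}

Negative, Positive, Negative, Negative

The common property of the 'Positive' items is: source is south OR mode is steady. No 'Negative' item has it.
{source=north, mode=burst, channel=6, power=9}: source is north, mode is burst, does not fit → Negative.
{source=south, mode=steady, channel=13, power=7}: source is south, mode is steady, fits → Positive.
{source=east, mode=burst, channel=20, power=8}: source is east, mode is burst, does not fit → Negative.
{source=north, mode=burst, channel=4, power=9}: source is north, mode is burst, does not fit → Negative.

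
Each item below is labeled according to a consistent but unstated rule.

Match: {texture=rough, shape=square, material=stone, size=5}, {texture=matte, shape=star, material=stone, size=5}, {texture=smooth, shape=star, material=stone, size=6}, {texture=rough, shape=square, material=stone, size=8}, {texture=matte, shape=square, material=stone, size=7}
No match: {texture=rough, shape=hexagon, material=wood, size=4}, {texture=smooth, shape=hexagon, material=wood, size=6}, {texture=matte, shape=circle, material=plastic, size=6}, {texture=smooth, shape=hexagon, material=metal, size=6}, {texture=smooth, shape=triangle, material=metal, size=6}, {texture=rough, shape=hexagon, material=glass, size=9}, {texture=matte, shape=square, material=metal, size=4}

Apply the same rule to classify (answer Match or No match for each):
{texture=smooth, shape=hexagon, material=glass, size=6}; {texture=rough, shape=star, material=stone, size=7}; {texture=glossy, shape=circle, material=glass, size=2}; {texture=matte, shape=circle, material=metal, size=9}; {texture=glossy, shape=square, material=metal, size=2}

Rule: material is stone. This holds for each 'Match' example and fails for each 'No match' one.

No match, Match, No match, No match, No match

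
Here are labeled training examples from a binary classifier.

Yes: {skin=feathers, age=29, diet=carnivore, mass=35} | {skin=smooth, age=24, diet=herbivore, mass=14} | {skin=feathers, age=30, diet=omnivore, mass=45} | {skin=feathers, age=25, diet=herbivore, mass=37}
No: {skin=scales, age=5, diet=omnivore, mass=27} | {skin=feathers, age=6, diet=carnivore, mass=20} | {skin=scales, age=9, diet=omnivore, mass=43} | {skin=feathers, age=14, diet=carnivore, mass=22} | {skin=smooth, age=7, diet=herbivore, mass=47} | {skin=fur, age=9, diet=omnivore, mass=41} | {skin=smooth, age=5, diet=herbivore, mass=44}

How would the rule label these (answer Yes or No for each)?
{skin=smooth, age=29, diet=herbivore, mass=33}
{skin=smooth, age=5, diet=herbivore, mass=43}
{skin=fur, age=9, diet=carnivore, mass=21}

Yes, No, No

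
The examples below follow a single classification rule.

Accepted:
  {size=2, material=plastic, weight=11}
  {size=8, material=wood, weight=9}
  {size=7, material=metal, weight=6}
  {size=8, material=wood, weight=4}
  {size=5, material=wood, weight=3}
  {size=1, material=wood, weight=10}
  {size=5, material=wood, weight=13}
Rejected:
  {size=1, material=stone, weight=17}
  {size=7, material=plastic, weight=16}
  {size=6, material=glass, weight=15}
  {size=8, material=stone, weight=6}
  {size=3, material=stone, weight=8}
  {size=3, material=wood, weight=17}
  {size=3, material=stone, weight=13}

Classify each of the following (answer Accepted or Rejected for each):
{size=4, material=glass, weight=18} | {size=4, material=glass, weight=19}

The rule appears to be: material is not stone AND weight ≤ 13.

Rejected, Rejected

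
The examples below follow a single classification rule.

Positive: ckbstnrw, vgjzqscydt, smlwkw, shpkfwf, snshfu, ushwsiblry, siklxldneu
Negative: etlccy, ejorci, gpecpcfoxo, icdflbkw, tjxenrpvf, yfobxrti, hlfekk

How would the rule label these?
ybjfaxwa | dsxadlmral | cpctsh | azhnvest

A rule that fits every label: contains 's' — true of each 'Positive' example, false of each 'Negative' one.
Negative: ybjfaxwa, since no 's'. Positive: dsxadlmral, since has 's'. Positive: cpctsh, since has 's'. Positive: azhnvest, since has 's'.

Negative, Positive, Positive, Positive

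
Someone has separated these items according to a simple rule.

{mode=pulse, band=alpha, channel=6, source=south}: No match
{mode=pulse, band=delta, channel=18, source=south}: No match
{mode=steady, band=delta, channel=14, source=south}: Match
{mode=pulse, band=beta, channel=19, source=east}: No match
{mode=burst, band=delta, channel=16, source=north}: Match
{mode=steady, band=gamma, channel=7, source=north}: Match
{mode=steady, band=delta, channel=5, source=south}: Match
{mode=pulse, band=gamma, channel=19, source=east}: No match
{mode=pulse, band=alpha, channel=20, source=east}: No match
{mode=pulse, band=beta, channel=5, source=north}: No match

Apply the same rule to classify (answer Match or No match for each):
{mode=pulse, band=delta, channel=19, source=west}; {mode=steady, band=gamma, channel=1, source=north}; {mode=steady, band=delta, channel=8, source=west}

No match, Match, Match

The pattern is that an item is 'Match' exactly when: mode is not pulse.
{mode=pulse, band=delta, channel=19, source=west}: mode is pulse — doesn't qualify, so No match.
{mode=steady, band=gamma, channel=1, source=north}: mode is steady — checks out, so Match.
{mode=steady, band=delta, channel=8, source=west}: mode is steady — checks out, so Match.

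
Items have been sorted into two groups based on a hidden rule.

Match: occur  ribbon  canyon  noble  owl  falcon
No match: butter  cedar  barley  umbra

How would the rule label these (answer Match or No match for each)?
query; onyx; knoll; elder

Comparing the two groups points to one rule — contains 'o'.
query: No match (no 'o').
onyx: Match (has 'o').
knoll: Match (has 'o').
elder: No match (no 'o').

No match, Match, Match, No match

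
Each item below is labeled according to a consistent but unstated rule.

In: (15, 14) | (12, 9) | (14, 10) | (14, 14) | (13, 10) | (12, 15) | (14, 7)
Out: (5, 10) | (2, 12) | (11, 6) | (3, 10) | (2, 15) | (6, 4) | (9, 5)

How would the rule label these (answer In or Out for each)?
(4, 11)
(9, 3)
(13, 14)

The rule appears to be: sum ≥ 21.
(4, 11): 4+11 = 15, lacks this property → Out. (9, 3): 9+3 = 12, lacks this property → Out. (13, 14): 13+14 = 27, satisfies this → In.

Out, Out, In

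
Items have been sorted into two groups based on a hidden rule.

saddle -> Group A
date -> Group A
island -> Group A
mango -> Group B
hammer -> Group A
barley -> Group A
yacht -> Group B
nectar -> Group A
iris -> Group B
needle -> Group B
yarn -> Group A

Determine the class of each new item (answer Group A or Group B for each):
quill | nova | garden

Group B, Group A, Group A

One predicate separates the groups cleanly: even length AND contains 'a'.
Group B: quill, since length 5, no 'a'. Group A: nova, since length 4, has 'a'. Group A: garden, since length 6, has 'a'.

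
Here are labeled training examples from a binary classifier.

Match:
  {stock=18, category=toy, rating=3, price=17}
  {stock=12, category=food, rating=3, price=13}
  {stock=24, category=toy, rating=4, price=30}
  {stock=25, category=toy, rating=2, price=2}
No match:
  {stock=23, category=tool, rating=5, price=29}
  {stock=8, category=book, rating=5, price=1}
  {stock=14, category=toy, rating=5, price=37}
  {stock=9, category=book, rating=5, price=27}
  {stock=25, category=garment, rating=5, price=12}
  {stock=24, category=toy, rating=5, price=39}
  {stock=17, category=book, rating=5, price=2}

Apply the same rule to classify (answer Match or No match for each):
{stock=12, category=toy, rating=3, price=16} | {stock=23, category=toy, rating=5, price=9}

One predicate separates the groups cleanly: rating ≤ 4.
Match: {stock=12, category=toy, rating=3, price=16}, since rating = 3. No match: {stock=23, category=toy, rating=5, price=9}, since rating = 5.

Match, No match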